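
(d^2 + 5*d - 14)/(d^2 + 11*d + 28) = (d - 2)/(d + 4)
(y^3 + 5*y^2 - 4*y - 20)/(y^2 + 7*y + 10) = y - 2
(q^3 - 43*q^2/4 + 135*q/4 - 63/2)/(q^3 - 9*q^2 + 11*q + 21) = (4*q^2 - 31*q + 42)/(4*(q^2 - 6*q - 7))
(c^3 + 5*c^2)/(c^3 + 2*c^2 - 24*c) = c*(c + 5)/(c^2 + 2*c - 24)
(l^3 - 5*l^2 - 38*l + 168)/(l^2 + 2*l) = (l^3 - 5*l^2 - 38*l + 168)/(l*(l + 2))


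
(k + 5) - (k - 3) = 8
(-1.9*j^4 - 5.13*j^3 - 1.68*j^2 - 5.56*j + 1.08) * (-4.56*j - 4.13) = 8.664*j^5 + 31.2398*j^4 + 28.8477*j^3 + 32.292*j^2 + 18.038*j - 4.4604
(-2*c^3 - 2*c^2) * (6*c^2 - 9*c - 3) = -12*c^5 + 6*c^4 + 24*c^3 + 6*c^2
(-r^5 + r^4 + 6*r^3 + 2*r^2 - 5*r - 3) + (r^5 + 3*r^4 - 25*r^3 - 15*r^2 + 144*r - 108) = 4*r^4 - 19*r^3 - 13*r^2 + 139*r - 111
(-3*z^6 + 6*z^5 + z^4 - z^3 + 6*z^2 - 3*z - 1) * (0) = 0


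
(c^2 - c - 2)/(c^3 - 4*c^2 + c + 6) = 1/(c - 3)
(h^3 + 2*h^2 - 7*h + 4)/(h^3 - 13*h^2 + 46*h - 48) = (h^3 + 2*h^2 - 7*h + 4)/(h^3 - 13*h^2 + 46*h - 48)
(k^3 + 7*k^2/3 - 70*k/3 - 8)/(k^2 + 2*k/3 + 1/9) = 3*(k^2 + 2*k - 24)/(3*k + 1)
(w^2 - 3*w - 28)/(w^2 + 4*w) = (w - 7)/w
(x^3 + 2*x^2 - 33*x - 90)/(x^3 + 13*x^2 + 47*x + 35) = (x^2 - 3*x - 18)/(x^2 + 8*x + 7)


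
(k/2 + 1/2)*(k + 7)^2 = k^3/2 + 15*k^2/2 + 63*k/2 + 49/2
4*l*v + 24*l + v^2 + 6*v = (4*l + v)*(v + 6)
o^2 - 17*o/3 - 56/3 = (o - 8)*(o + 7/3)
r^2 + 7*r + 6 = (r + 1)*(r + 6)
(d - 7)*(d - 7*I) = d^2 - 7*d - 7*I*d + 49*I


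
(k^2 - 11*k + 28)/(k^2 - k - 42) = (k - 4)/(k + 6)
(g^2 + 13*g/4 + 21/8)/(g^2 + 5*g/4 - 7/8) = (2*g + 3)/(2*g - 1)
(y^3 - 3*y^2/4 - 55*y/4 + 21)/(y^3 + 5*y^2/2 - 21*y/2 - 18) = (4*y - 7)/(2*(2*y + 3))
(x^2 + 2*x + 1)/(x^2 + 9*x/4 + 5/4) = 4*(x + 1)/(4*x + 5)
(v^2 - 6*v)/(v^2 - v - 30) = v/(v + 5)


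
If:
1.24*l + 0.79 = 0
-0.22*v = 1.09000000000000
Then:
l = -0.64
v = -4.95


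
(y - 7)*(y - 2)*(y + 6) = y^3 - 3*y^2 - 40*y + 84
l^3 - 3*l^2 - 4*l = l*(l - 4)*(l + 1)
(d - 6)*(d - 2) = d^2 - 8*d + 12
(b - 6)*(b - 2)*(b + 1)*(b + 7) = b^4 - 45*b^2 + 40*b + 84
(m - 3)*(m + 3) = m^2 - 9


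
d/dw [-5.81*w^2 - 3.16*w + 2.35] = -11.62*w - 3.16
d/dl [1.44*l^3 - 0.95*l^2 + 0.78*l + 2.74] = 4.32*l^2 - 1.9*l + 0.78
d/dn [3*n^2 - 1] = 6*n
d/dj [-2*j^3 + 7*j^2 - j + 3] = -6*j^2 + 14*j - 1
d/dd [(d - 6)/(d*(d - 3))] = (-d^2 + 12*d - 18)/(d^2*(d^2 - 6*d + 9))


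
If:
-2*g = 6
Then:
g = -3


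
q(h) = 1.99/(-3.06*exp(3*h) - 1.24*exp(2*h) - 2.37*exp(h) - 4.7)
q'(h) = 1.99*(9.18*exp(3*h) + 2.48*exp(2*h) + 2.37*exp(h))/(-3.06*exp(3*h) - 1.24*exp(2*h) - 2.37*exp(h) - 4.7)^2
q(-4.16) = -0.42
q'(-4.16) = 0.00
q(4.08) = -0.00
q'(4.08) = 0.00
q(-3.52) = -0.42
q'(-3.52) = 0.01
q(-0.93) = -0.33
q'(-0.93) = 0.10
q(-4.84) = -0.42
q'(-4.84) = 0.00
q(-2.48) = -0.41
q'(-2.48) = 0.02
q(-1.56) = -0.38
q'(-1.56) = 0.05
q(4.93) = -0.00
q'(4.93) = 0.00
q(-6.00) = -0.42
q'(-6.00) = 0.00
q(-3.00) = -0.41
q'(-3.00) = 0.01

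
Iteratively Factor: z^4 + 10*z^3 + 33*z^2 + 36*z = (z)*(z^3 + 10*z^2 + 33*z + 36) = z*(z + 3)*(z^2 + 7*z + 12) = z*(z + 3)^2*(z + 4)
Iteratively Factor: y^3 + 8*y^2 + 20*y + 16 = (y + 2)*(y^2 + 6*y + 8) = (y + 2)^2*(y + 4)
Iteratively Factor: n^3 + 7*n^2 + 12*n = (n + 3)*(n^2 + 4*n) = (n + 3)*(n + 4)*(n)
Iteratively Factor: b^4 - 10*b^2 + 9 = (b + 1)*(b^3 - b^2 - 9*b + 9) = (b - 1)*(b + 1)*(b^2 - 9) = (b - 1)*(b + 1)*(b + 3)*(b - 3)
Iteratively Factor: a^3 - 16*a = (a)*(a^2 - 16) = a*(a - 4)*(a + 4)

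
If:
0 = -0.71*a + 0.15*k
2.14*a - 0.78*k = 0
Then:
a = 0.00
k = 0.00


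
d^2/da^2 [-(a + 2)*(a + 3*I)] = -2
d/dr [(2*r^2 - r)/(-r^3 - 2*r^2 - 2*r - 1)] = (2*r^4 - 2*r^3 - 6*r^2 - 4*r + 1)/(r^6 + 4*r^5 + 8*r^4 + 10*r^3 + 8*r^2 + 4*r + 1)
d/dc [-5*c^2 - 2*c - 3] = -10*c - 2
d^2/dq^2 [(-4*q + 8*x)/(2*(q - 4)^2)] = 4*(-q + 6*x - 8)/(q - 4)^4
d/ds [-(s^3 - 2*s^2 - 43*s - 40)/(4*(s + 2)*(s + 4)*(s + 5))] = (-13*s^2 - 32*s + 8)/(4*(s^4 + 12*s^3 + 52*s^2 + 96*s + 64))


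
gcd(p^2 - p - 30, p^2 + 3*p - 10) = p + 5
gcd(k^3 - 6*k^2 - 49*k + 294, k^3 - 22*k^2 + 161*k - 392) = k - 7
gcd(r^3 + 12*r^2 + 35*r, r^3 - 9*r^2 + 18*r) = r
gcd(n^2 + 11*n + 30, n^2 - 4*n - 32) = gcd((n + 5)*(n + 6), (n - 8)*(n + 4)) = 1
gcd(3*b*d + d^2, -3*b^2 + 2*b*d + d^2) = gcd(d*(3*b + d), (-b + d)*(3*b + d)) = 3*b + d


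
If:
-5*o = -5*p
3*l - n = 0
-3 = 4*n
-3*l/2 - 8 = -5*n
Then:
No Solution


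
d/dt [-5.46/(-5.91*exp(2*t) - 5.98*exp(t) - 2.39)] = (-64.5372*exp(t) - 32.6508)*exp(t)/(5.91*exp(2*t) + 5.98*exp(t) + 2.39)^2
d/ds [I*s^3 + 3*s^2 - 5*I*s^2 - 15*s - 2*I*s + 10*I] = 3*I*s^2 + s*(6 - 10*I) - 15 - 2*I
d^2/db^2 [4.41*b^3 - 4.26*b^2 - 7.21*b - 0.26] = 26.46*b - 8.52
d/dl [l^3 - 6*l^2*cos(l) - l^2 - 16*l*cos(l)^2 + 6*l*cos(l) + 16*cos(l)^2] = 6*l^2*sin(l) + 3*l^2 - 6*l*sin(l) + 16*l*sin(2*l) - 12*l*cos(l) - 2*l - 16*sin(2*l) - 16*cos(l)^2 + 6*cos(l)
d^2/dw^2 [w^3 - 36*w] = 6*w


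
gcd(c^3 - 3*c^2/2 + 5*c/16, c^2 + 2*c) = c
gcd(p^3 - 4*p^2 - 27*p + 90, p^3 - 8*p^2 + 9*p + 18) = p^2 - 9*p + 18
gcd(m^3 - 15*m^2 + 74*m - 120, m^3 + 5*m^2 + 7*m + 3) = 1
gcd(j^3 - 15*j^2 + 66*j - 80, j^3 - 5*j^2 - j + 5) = j - 5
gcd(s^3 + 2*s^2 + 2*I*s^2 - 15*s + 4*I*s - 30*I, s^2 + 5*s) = s + 5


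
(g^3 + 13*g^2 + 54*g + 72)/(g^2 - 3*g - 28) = (g^2 + 9*g + 18)/(g - 7)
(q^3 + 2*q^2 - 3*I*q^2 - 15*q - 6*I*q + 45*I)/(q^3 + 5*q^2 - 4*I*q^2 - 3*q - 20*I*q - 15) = (q - 3)/(q - I)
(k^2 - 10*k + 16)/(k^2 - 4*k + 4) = (k - 8)/(k - 2)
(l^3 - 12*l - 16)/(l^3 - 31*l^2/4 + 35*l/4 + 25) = 4*(l^2 + 4*l + 4)/(4*l^2 - 15*l - 25)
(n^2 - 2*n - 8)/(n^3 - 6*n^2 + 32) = 1/(n - 4)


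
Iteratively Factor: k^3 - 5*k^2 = (k)*(k^2 - 5*k) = k*(k - 5)*(k)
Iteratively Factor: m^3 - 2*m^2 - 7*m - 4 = (m + 1)*(m^2 - 3*m - 4) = (m - 4)*(m + 1)*(m + 1)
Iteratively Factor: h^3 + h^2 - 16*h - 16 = (h + 4)*(h^2 - 3*h - 4) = (h + 1)*(h + 4)*(h - 4)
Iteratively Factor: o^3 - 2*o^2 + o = (o)*(o^2 - 2*o + 1) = o*(o - 1)*(o - 1)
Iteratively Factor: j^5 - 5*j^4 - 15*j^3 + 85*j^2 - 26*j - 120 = (j + 1)*(j^4 - 6*j^3 - 9*j^2 + 94*j - 120) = (j - 2)*(j + 1)*(j^3 - 4*j^2 - 17*j + 60) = (j - 2)*(j + 1)*(j + 4)*(j^2 - 8*j + 15) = (j - 3)*(j - 2)*(j + 1)*(j + 4)*(j - 5)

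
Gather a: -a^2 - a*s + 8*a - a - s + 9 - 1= -a^2 + a*(7 - s) - s + 8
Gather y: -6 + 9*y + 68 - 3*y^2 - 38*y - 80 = -3*y^2 - 29*y - 18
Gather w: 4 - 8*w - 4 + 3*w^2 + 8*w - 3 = 3*w^2 - 3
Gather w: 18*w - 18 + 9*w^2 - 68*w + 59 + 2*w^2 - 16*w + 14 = 11*w^2 - 66*w + 55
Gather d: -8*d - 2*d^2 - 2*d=-2*d^2 - 10*d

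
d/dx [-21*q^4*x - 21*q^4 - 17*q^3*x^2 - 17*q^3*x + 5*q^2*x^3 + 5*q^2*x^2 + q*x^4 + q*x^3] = q*(-21*q^3 - 34*q^2*x - 17*q^2 + 15*q*x^2 + 10*q*x + 4*x^3 + 3*x^2)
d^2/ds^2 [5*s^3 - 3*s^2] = 30*s - 6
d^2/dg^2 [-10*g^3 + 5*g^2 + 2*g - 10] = 10 - 60*g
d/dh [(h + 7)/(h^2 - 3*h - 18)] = (h^2 - 3*h - (h + 7)*(2*h - 3) - 18)/(-h^2 + 3*h + 18)^2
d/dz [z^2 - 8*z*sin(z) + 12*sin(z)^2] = -8*z*cos(z) + 2*z - 8*sin(z) + 12*sin(2*z)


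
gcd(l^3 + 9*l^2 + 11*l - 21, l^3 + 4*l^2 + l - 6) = l^2 + 2*l - 3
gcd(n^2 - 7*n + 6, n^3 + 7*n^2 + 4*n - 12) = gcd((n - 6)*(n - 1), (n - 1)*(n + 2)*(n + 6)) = n - 1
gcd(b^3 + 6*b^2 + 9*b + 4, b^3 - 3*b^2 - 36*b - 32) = b^2 + 5*b + 4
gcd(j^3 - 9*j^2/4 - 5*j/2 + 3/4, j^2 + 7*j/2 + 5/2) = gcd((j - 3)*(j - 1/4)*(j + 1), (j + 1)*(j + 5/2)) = j + 1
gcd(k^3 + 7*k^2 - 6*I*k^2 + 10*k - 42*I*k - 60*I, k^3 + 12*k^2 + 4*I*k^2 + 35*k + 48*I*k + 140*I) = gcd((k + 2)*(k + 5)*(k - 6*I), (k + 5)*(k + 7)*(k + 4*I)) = k + 5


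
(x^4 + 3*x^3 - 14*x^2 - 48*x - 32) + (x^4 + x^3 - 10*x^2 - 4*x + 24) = 2*x^4 + 4*x^3 - 24*x^2 - 52*x - 8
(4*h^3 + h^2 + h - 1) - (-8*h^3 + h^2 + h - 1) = 12*h^3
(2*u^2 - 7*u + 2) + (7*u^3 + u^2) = 7*u^3 + 3*u^2 - 7*u + 2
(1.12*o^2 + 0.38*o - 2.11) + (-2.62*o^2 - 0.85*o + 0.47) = -1.5*o^2 - 0.47*o - 1.64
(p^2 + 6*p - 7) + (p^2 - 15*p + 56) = 2*p^2 - 9*p + 49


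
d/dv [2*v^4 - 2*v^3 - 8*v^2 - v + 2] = 8*v^3 - 6*v^2 - 16*v - 1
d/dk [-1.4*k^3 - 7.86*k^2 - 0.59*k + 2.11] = -4.2*k^2 - 15.72*k - 0.59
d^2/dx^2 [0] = 0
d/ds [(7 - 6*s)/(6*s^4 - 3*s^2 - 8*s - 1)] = 2*(-18*s^4 + 9*s^2 + 24*s - (6*s - 7)*(-12*s^3 + 3*s + 4) + 3)/(-6*s^4 + 3*s^2 + 8*s + 1)^2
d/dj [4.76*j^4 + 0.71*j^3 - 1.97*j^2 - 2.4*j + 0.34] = 19.04*j^3 + 2.13*j^2 - 3.94*j - 2.4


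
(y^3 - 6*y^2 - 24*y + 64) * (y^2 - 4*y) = y^5 - 10*y^4 + 160*y^2 - 256*y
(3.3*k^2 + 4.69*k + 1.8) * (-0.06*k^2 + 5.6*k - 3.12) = -0.198*k^4 + 18.1986*k^3 + 15.86*k^2 - 4.5528*k - 5.616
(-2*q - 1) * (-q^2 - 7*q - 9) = 2*q^3 + 15*q^2 + 25*q + 9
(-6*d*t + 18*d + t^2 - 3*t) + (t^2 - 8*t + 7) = -6*d*t + 18*d + 2*t^2 - 11*t + 7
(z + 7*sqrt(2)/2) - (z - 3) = 3 + 7*sqrt(2)/2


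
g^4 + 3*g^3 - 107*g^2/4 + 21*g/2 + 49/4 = (g - 7/2)*(g - 1)*(g + 1/2)*(g + 7)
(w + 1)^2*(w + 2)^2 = w^4 + 6*w^3 + 13*w^2 + 12*w + 4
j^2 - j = j*(j - 1)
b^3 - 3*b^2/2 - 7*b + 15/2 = (b - 3)*(b - 1)*(b + 5/2)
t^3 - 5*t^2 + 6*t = t*(t - 3)*(t - 2)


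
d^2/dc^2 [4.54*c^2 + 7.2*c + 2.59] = 9.08000000000000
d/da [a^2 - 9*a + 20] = 2*a - 9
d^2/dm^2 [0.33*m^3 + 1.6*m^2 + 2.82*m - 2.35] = 1.98*m + 3.2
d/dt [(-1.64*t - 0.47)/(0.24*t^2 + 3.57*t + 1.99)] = (0.3936*t^2 + 0.2256*t - 1.5857)/(0.0576*t^4 + 1.7136*t^3 + 13.7001*t^2 + 14.2086*t + 3.9601)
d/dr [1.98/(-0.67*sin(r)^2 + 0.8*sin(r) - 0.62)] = (2.6532*sin(r) - 1.584)*cos(r)/(0.67*sin(r)^2 - 0.8*sin(r) + 0.62)^2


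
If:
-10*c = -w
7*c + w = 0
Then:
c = 0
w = 0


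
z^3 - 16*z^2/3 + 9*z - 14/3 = (z - 7/3)*(z - 2)*(z - 1)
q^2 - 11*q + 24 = (q - 8)*(q - 3)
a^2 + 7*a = a*(a + 7)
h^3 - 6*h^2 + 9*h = h*(h - 3)^2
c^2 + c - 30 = (c - 5)*(c + 6)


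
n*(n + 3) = n^2 + 3*n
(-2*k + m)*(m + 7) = -2*k*m - 14*k + m^2 + 7*m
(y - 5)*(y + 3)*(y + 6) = y^3 + 4*y^2 - 27*y - 90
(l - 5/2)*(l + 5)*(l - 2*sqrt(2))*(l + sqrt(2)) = l^4 - sqrt(2)*l^3 + 5*l^3/2 - 33*l^2/2 - 5*sqrt(2)*l^2/2 - 10*l + 25*sqrt(2)*l/2 + 50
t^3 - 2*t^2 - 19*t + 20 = (t - 5)*(t - 1)*(t + 4)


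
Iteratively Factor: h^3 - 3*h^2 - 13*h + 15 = (h - 1)*(h^2 - 2*h - 15) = (h - 5)*(h - 1)*(h + 3)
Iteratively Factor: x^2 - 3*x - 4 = (x + 1)*(x - 4)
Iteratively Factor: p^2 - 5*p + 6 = (p - 3)*(p - 2)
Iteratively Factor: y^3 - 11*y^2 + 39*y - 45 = (y - 3)*(y^2 - 8*y + 15) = (y - 5)*(y - 3)*(y - 3)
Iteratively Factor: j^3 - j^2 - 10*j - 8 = (j + 2)*(j^2 - 3*j - 4) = (j - 4)*(j + 2)*(j + 1)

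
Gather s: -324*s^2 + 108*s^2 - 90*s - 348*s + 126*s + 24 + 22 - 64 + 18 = -216*s^2 - 312*s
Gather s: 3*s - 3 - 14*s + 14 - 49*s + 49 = 60 - 60*s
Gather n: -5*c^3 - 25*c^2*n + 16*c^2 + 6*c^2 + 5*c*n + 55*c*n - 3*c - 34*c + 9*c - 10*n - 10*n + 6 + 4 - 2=-5*c^3 + 22*c^2 - 28*c + n*(-25*c^2 + 60*c - 20) + 8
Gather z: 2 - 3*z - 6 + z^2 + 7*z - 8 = z^2 + 4*z - 12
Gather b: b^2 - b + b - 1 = b^2 - 1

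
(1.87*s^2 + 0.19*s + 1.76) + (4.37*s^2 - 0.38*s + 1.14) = 6.24*s^2 - 0.19*s + 2.9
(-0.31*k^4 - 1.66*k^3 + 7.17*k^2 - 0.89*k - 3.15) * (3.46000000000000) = -1.0726*k^4 - 5.7436*k^3 + 24.8082*k^2 - 3.0794*k - 10.899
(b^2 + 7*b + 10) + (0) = b^2 + 7*b + 10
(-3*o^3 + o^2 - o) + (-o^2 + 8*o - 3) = -3*o^3 + 7*o - 3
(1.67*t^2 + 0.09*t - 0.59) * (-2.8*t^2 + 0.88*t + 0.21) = -4.676*t^4 + 1.2176*t^3 + 2.0819*t^2 - 0.5003*t - 0.1239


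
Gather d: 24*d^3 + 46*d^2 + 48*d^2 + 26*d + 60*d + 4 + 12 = 24*d^3 + 94*d^2 + 86*d + 16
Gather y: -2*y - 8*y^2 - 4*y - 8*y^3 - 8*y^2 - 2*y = -8*y^3 - 16*y^2 - 8*y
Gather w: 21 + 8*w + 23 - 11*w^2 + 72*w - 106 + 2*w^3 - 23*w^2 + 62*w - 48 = 2*w^3 - 34*w^2 + 142*w - 110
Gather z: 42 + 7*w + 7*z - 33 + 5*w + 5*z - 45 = 12*w + 12*z - 36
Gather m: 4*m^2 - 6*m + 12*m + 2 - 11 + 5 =4*m^2 + 6*m - 4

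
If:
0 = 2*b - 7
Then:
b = 7/2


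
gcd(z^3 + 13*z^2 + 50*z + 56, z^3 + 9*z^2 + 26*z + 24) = z^2 + 6*z + 8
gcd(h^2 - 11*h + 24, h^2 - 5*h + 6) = h - 3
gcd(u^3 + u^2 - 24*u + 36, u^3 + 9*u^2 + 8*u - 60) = u^2 + 4*u - 12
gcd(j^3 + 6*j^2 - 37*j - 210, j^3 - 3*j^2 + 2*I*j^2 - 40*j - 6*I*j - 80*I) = j + 5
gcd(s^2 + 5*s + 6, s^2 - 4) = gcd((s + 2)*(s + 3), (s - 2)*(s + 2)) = s + 2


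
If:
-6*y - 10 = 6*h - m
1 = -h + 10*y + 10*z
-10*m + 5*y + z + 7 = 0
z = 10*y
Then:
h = -685/443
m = 1534/2215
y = -11/2215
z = -22/443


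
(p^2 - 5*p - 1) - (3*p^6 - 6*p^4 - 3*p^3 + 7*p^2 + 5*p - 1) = -3*p^6 + 6*p^4 + 3*p^3 - 6*p^2 - 10*p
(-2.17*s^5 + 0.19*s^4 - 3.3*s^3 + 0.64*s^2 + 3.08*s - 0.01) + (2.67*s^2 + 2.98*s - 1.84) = -2.17*s^5 + 0.19*s^4 - 3.3*s^3 + 3.31*s^2 + 6.06*s - 1.85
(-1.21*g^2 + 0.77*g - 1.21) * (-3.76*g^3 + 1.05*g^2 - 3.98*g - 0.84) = 4.5496*g^5 - 4.1657*g^4 + 10.1739*g^3 - 3.3187*g^2 + 4.169*g + 1.0164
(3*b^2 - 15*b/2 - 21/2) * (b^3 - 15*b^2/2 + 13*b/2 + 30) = 3*b^5 - 30*b^4 + 261*b^3/4 + 120*b^2 - 1173*b/4 - 315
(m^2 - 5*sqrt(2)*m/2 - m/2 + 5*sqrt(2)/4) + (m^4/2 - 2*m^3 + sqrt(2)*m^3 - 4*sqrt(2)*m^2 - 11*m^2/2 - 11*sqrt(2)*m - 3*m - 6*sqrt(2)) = m^4/2 - 2*m^3 + sqrt(2)*m^3 - 4*sqrt(2)*m^2 - 9*m^2/2 - 27*sqrt(2)*m/2 - 7*m/2 - 19*sqrt(2)/4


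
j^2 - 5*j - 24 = (j - 8)*(j + 3)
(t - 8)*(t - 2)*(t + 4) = t^3 - 6*t^2 - 24*t + 64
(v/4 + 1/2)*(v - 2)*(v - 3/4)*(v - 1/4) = v^4/4 - v^3/4 - 61*v^2/64 + v - 3/16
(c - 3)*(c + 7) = c^2 + 4*c - 21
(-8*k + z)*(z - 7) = -8*k*z + 56*k + z^2 - 7*z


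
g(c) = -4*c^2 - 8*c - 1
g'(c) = -8*c - 8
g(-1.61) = 1.51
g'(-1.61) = 4.88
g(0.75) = -9.25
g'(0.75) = -14.00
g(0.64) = -7.76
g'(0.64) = -13.12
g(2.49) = -45.72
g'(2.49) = -27.92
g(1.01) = -13.16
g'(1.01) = -16.08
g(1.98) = -32.52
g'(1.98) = -23.84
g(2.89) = -57.53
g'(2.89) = -31.12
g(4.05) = -99.01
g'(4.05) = -40.40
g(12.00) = -673.00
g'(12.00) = -104.00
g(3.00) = -61.00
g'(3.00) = -32.00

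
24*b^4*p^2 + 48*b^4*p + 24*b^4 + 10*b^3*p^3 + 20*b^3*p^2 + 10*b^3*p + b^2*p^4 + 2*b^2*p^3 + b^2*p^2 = (4*b + p)*(6*b + p)*(b*p + b)^2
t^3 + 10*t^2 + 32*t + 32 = (t + 2)*(t + 4)^2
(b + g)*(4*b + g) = 4*b^2 + 5*b*g + g^2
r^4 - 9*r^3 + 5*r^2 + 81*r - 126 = (r - 7)*(r - 3)*(r - 2)*(r + 3)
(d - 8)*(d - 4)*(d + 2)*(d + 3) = d^4 - 7*d^3 - 22*d^2 + 88*d + 192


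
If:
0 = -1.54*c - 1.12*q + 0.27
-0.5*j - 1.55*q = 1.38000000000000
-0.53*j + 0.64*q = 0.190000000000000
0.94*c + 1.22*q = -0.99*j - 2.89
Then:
No Solution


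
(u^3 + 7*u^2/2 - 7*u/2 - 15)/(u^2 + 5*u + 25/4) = 2*(u^2 + u - 6)/(2*u + 5)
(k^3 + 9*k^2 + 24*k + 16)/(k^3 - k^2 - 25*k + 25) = (k^3 + 9*k^2 + 24*k + 16)/(k^3 - k^2 - 25*k + 25)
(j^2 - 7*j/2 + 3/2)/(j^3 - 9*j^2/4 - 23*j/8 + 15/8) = 4/(4*j + 5)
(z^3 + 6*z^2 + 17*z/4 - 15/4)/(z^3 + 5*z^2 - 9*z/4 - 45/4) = (2*z - 1)/(2*z - 3)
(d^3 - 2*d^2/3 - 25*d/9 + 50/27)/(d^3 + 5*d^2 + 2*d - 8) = (27*d^3 - 18*d^2 - 75*d + 50)/(27*(d^3 + 5*d^2 + 2*d - 8))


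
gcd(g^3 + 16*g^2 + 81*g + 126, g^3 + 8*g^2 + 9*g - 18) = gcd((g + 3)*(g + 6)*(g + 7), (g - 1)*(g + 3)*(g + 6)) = g^2 + 9*g + 18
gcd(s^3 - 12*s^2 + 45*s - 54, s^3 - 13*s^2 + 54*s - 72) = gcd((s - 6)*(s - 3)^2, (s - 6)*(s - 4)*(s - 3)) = s^2 - 9*s + 18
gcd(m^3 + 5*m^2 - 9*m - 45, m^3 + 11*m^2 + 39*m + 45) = m^2 + 8*m + 15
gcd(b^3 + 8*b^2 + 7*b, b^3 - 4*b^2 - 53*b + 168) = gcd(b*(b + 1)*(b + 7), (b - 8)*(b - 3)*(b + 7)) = b + 7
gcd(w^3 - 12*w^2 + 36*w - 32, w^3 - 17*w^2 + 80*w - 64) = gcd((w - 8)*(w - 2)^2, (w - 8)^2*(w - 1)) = w - 8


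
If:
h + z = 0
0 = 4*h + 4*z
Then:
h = -z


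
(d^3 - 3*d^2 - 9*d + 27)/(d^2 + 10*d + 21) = (d^2 - 6*d + 9)/(d + 7)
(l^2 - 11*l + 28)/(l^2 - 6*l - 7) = (l - 4)/(l + 1)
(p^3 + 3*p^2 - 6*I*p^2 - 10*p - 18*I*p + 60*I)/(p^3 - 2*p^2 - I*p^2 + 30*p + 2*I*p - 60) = (p + 5)/(p + 5*I)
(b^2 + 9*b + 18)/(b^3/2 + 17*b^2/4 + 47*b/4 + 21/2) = 4*(b + 6)/(2*b^2 + 11*b + 14)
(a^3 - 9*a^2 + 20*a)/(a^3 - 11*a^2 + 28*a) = (a - 5)/(a - 7)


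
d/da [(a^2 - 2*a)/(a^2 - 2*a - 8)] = 16*(1 - a)/(a^4 - 4*a^3 - 12*a^2 + 32*a + 64)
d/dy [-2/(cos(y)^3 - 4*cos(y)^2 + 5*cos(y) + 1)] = 2*(-3*cos(y)^2 + 8*cos(y) - 5)*sin(y)/(cos(y)^3 - 4*cos(y)^2 + 5*cos(y) + 1)^2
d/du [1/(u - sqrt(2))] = -1/(u - sqrt(2))^2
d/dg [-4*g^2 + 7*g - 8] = 7 - 8*g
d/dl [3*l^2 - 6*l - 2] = 6*l - 6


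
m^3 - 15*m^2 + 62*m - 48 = (m - 8)*(m - 6)*(m - 1)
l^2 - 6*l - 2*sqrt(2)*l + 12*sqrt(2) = (l - 6)*(l - 2*sqrt(2))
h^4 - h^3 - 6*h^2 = h^2*(h - 3)*(h + 2)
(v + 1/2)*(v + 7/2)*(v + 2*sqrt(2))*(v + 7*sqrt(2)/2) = v^4 + 4*v^3 + 11*sqrt(2)*v^3/2 + 63*v^2/4 + 22*sqrt(2)*v^2 + 77*sqrt(2)*v/8 + 56*v + 49/2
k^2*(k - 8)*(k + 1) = k^4 - 7*k^3 - 8*k^2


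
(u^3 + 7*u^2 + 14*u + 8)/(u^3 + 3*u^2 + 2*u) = (u + 4)/u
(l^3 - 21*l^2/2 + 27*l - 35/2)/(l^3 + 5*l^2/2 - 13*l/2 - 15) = (l^2 - 8*l + 7)/(l^2 + 5*l + 6)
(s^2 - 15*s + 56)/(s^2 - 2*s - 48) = (s - 7)/(s + 6)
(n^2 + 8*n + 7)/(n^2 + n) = (n + 7)/n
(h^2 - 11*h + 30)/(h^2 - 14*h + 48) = (h - 5)/(h - 8)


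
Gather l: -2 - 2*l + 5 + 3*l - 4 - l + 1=0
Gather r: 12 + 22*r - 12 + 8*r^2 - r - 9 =8*r^2 + 21*r - 9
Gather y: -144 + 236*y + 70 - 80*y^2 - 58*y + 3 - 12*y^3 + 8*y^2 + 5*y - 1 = -12*y^3 - 72*y^2 + 183*y - 72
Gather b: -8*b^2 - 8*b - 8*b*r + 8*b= -8*b^2 - 8*b*r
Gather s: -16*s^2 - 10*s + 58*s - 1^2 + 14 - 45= -16*s^2 + 48*s - 32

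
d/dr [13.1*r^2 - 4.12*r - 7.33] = 26.2*r - 4.12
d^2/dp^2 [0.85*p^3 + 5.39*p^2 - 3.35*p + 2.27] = 5.1*p + 10.78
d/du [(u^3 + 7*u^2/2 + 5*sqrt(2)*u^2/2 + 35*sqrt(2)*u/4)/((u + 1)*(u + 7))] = (4*u^4 + 64*u^3 + 45*sqrt(2)*u^2 + 196*u^2 + 196*u + 140*sqrt(2)*u + 245*sqrt(2))/(4*(u^4 + 16*u^3 + 78*u^2 + 112*u + 49))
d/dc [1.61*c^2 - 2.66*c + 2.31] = 3.22*c - 2.66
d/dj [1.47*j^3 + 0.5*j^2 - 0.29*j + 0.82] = 4.41*j^2 + 1.0*j - 0.29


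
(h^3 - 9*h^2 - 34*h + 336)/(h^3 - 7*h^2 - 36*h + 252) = (h - 8)/(h - 6)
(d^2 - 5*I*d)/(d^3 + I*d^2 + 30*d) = 1/(d + 6*I)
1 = 1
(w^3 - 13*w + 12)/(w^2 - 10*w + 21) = (w^2 + 3*w - 4)/(w - 7)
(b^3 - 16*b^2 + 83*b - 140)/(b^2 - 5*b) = b - 11 + 28/b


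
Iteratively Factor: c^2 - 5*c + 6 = (c - 2)*(c - 3)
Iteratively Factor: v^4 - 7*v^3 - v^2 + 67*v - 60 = (v + 3)*(v^3 - 10*v^2 + 29*v - 20) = (v - 1)*(v + 3)*(v^2 - 9*v + 20) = (v - 5)*(v - 1)*(v + 3)*(v - 4)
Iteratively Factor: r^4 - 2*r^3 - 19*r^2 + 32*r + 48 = (r + 1)*(r^3 - 3*r^2 - 16*r + 48) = (r - 3)*(r + 1)*(r^2 - 16) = (r - 4)*(r - 3)*(r + 1)*(r + 4)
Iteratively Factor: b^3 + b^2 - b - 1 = (b + 1)*(b^2 - 1) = (b + 1)^2*(b - 1)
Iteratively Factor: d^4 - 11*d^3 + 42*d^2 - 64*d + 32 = (d - 1)*(d^3 - 10*d^2 + 32*d - 32) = (d - 4)*(d - 1)*(d^2 - 6*d + 8) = (d - 4)^2*(d - 1)*(d - 2)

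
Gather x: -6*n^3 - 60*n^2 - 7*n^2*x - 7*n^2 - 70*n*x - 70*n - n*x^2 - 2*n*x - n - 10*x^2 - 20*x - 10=-6*n^3 - 67*n^2 - 71*n + x^2*(-n - 10) + x*(-7*n^2 - 72*n - 20) - 10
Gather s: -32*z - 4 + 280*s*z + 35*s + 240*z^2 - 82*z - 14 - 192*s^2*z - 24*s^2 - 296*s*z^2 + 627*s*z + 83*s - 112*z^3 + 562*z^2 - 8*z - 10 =s^2*(-192*z - 24) + s*(-296*z^2 + 907*z + 118) - 112*z^3 + 802*z^2 - 122*z - 28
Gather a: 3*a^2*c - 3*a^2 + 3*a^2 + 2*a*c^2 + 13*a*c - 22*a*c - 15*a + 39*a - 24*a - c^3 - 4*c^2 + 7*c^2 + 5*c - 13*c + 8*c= 3*a^2*c + a*(2*c^2 - 9*c) - c^3 + 3*c^2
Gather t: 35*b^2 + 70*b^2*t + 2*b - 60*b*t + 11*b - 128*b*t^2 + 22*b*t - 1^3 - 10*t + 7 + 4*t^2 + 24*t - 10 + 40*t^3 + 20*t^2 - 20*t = 35*b^2 + 13*b + 40*t^3 + t^2*(24 - 128*b) + t*(70*b^2 - 38*b - 6) - 4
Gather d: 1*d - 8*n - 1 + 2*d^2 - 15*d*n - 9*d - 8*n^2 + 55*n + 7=2*d^2 + d*(-15*n - 8) - 8*n^2 + 47*n + 6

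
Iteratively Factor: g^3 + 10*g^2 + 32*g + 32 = (g + 2)*(g^2 + 8*g + 16) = (g + 2)*(g + 4)*(g + 4)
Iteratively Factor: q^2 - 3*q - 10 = (q + 2)*(q - 5)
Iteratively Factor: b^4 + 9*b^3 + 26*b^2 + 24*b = (b + 3)*(b^3 + 6*b^2 + 8*b) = (b + 2)*(b + 3)*(b^2 + 4*b) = (b + 2)*(b + 3)*(b + 4)*(b)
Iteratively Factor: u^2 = (u)*(u)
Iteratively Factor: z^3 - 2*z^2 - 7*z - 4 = (z + 1)*(z^2 - 3*z - 4) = (z + 1)^2*(z - 4)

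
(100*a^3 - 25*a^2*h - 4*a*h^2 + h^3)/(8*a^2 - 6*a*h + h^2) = (25*a^2 - h^2)/(2*a - h)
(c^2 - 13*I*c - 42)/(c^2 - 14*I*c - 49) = (c - 6*I)/(c - 7*I)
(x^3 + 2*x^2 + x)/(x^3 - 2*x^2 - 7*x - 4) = x/(x - 4)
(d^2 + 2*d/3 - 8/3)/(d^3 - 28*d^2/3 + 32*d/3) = (d + 2)/(d*(d - 8))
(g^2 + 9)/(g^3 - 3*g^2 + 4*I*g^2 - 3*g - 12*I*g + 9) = (g - 3*I)/(g^2 + g*(-3 + I) - 3*I)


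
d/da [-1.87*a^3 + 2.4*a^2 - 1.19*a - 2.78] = -5.61*a^2 + 4.8*a - 1.19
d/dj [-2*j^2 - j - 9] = -4*j - 1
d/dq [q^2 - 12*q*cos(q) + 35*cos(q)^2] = 12*q*sin(q) + 2*q - 35*sin(2*q) - 12*cos(q)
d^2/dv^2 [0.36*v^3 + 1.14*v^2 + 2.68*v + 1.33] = 2.16*v + 2.28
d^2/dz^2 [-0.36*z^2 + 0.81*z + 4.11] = -0.720000000000000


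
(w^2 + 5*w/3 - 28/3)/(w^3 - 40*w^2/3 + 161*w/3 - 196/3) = (w + 4)/(w^2 - 11*w + 28)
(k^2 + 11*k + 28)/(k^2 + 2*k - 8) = (k + 7)/(k - 2)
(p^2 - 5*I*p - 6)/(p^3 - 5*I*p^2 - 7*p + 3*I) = (p - 2*I)/(p^2 - 2*I*p - 1)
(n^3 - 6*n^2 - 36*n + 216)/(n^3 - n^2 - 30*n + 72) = (n^2 - 12*n + 36)/(n^2 - 7*n + 12)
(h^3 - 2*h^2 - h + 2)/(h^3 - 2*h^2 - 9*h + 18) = (h^2 - 1)/(h^2 - 9)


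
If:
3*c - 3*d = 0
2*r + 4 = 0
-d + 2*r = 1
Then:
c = -5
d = -5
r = -2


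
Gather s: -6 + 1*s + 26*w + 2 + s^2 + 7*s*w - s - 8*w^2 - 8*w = s^2 + 7*s*w - 8*w^2 + 18*w - 4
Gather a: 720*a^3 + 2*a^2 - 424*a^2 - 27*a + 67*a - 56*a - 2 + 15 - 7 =720*a^3 - 422*a^2 - 16*a + 6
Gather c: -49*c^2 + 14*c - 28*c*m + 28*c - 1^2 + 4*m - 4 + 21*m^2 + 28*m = -49*c^2 + c*(42 - 28*m) + 21*m^2 + 32*m - 5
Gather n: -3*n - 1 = -3*n - 1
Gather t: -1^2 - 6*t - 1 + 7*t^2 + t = 7*t^2 - 5*t - 2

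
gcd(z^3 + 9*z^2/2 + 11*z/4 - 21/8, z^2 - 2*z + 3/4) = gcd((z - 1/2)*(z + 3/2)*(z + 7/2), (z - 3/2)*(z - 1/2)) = z - 1/2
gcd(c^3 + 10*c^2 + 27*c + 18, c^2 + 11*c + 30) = c + 6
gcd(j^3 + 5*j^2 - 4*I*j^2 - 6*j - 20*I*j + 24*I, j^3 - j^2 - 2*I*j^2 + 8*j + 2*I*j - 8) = j^2 + j*(-1 - 4*I) + 4*I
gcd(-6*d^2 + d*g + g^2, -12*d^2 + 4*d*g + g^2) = 2*d - g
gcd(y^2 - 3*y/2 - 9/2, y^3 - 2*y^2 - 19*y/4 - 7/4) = 1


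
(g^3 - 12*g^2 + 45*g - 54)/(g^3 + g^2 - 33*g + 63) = (g - 6)/(g + 7)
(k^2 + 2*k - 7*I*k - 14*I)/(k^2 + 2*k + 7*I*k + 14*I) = (k - 7*I)/(k + 7*I)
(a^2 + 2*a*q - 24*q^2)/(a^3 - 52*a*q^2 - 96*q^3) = (-a + 4*q)/(-a^2 + 6*a*q + 16*q^2)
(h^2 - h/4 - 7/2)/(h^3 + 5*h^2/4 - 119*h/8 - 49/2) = 2*(h - 2)/(2*h^2 - h - 28)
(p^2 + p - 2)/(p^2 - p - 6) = (p - 1)/(p - 3)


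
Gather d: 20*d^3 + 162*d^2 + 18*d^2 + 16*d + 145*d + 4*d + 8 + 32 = 20*d^3 + 180*d^2 + 165*d + 40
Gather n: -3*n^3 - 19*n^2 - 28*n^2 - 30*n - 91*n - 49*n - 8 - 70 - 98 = -3*n^3 - 47*n^2 - 170*n - 176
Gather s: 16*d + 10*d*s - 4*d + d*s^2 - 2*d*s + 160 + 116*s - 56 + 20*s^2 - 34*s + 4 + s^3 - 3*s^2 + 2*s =12*d + s^3 + s^2*(d + 17) + s*(8*d + 84) + 108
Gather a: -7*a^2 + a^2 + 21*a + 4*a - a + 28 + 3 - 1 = -6*a^2 + 24*a + 30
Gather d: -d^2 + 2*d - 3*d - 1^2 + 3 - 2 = -d^2 - d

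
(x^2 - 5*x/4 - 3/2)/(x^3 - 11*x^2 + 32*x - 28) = (x + 3/4)/(x^2 - 9*x + 14)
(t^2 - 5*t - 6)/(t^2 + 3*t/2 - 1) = 2*(t^2 - 5*t - 6)/(2*t^2 + 3*t - 2)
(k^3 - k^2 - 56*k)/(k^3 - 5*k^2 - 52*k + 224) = k/(k - 4)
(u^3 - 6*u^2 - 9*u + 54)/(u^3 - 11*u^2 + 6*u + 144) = (u - 3)/(u - 8)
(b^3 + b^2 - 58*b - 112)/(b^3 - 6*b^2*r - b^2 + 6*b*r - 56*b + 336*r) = (-b - 2)/(-b + 6*r)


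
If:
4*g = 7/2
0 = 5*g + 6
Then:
No Solution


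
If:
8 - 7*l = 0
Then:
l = 8/7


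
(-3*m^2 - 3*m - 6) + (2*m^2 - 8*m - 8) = -m^2 - 11*m - 14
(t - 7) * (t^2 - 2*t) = t^3 - 9*t^2 + 14*t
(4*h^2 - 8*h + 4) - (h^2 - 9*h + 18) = 3*h^2 + h - 14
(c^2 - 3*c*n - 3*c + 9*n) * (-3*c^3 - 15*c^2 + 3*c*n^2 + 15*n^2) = -3*c^5 + 9*c^4*n - 6*c^4 + 3*c^3*n^2 + 18*c^3*n + 45*c^3 - 9*c^2*n^3 + 6*c^2*n^2 - 135*c^2*n - 18*c*n^3 - 45*c*n^2 + 135*n^3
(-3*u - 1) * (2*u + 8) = -6*u^2 - 26*u - 8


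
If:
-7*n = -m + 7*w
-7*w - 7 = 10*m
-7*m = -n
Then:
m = 7/38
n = 49/38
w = -24/19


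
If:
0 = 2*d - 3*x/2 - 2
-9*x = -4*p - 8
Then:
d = 3*x/4 + 1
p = 9*x/4 - 2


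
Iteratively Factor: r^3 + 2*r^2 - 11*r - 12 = (r + 4)*(r^2 - 2*r - 3) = (r + 1)*(r + 4)*(r - 3)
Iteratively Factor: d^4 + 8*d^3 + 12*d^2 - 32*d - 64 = (d + 4)*(d^3 + 4*d^2 - 4*d - 16) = (d - 2)*(d + 4)*(d^2 + 6*d + 8) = (d - 2)*(d + 2)*(d + 4)*(d + 4)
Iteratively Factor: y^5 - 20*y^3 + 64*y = (y)*(y^4 - 20*y^2 + 64) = y*(y - 4)*(y^3 + 4*y^2 - 4*y - 16) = y*(y - 4)*(y - 2)*(y^2 + 6*y + 8) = y*(y - 4)*(y - 2)*(y + 2)*(y + 4)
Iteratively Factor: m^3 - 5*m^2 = (m - 5)*(m^2) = m*(m - 5)*(m)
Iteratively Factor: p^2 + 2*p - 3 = (p - 1)*(p + 3)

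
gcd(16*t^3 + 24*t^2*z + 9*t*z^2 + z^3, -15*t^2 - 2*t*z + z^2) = 1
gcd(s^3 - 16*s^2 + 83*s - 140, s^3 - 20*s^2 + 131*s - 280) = s^2 - 12*s + 35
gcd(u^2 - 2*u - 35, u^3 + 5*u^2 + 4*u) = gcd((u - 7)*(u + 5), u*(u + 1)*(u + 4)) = 1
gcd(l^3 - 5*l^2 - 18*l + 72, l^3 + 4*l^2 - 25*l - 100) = l + 4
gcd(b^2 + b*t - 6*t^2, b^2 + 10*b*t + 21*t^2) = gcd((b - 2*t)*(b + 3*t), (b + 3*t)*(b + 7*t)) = b + 3*t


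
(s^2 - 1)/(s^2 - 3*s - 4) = (s - 1)/(s - 4)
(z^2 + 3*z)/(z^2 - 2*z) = (z + 3)/(z - 2)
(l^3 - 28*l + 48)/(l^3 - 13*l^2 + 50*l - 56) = (l + 6)/(l - 7)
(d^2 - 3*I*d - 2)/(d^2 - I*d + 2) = (d - I)/(d + I)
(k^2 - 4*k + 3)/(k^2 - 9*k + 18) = (k - 1)/(k - 6)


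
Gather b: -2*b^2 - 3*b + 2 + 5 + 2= -2*b^2 - 3*b + 9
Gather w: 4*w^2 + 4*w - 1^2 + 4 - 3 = 4*w^2 + 4*w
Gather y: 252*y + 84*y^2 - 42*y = 84*y^2 + 210*y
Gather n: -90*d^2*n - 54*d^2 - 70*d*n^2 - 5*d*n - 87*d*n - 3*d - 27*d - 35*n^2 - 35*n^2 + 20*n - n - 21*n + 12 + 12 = -54*d^2 - 30*d + n^2*(-70*d - 70) + n*(-90*d^2 - 92*d - 2) + 24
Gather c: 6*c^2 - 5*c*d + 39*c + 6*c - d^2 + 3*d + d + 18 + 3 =6*c^2 + c*(45 - 5*d) - d^2 + 4*d + 21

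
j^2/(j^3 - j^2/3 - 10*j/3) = 3*j/(3*j^2 - j - 10)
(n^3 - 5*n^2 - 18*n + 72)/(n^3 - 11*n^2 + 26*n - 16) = (n^3 - 5*n^2 - 18*n + 72)/(n^3 - 11*n^2 + 26*n - 16)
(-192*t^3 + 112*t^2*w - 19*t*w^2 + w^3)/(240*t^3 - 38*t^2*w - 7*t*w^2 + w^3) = (-24*t^2 + 11*t*w - w^2)/(30*t^2 - t*w - w^2)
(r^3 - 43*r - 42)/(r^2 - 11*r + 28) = (r^2 + 7*r + 6)/(r - 4)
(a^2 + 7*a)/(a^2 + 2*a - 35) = a/(a - 5)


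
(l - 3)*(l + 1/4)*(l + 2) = l^3 - 3*l^2/4 - 25*l/4 - 3/2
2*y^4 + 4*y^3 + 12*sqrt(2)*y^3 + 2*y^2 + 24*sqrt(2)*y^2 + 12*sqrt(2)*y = y*(y + 6*sqrt(2))*(sqrt(2)*y + sqrt(2))^2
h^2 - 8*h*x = h*(h - 8*x)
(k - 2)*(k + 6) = k^2 + 4*k - 12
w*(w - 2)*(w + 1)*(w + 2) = w^4 + w^3 - 4*w^2 - 4*w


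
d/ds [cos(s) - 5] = -sin(s)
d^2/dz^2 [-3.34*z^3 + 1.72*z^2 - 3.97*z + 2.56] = 3.44 - 20.04*z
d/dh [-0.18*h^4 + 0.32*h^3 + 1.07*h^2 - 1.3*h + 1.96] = -0.72*h^3 + 0.96*h^2 + 2.14*h - 1.3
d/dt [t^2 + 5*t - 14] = 2*t + 5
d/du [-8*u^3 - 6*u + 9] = -24*u^2 - 6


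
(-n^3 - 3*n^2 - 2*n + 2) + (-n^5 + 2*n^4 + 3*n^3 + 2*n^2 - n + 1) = -n^5 + 2*n^4 + 2*n^3 - n^2 - 3*n + 3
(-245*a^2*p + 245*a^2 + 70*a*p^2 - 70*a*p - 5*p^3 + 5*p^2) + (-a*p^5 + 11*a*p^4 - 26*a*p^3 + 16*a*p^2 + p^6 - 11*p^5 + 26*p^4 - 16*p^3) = -245*a^2*p + 245*a^2 - a*p^5 + 11*a*p^4 - 26*a*p^3 + 86*a*p^2 - 70*a*p + p^6 - 11*p^5 + 26*p^4 - 21*p^3 + 5*p^2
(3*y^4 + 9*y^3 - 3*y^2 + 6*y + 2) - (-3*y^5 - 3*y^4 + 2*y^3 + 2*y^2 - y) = 3*y^5 + 6*y^4 + 7*y^3 - 5*y^2 + 7*y + 2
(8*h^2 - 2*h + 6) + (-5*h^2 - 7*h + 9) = 3*h^2 - 9*h + 15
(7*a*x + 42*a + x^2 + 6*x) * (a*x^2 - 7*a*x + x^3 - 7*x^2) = 7*a^2*x^3 - 7*a^2*x^2 - 294*a^2*x + 8*a*x^4 - 8*a*x^3 - 336*a*x^2 + x^5 - x^4 - 42*x^3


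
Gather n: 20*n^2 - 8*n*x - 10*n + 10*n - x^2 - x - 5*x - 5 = 20*n^2 - 8*n*x - x^2 - 6*x - 5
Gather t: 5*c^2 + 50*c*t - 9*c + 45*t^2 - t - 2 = 5*c^2 - 9*c + 45*t^2 + t*(50*c - 1) - 2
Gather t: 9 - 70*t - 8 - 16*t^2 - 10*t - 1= -16*t^2 - 80*t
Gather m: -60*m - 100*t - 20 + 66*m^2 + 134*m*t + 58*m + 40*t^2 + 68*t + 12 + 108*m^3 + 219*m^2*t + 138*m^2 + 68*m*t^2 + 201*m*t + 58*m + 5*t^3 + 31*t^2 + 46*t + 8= 108*m^3 + m^2*(219*t + 204) + m*(68*t^2 + 335*t + 56) + 5*t^3 + 71*t^2 + 14*t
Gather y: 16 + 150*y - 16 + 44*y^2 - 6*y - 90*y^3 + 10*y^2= -90*y^3 + 54*y^2 + 144*y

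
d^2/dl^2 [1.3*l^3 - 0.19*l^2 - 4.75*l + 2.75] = 7.8*l - 0.38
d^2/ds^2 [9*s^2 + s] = 18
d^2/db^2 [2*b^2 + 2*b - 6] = 4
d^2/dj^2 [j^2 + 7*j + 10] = 2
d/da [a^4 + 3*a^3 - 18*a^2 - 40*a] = 4*a^3 + 9*a^2 - 36*a - 40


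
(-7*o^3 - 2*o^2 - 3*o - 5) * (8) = -56*o^3 - 16*o^2 - 24*o - 40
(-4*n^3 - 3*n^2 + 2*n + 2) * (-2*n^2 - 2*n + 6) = 8*n^5 + 14*n^4 - 22*n^3 - 26*n^2 + 8*n + 12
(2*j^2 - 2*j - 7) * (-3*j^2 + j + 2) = -6*j^4 + 8*j^3 + 23*j^2 - 11*j - 14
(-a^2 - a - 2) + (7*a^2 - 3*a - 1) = 6*a^2 - 4*a - 3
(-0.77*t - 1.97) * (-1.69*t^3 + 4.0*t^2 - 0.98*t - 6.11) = 1.3013*t^4 + 0.2493*t^3 - 7.1254*t^2 + 6.6353*t + 12.0367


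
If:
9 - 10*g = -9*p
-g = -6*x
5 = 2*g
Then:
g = 5/2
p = 16/9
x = 5/12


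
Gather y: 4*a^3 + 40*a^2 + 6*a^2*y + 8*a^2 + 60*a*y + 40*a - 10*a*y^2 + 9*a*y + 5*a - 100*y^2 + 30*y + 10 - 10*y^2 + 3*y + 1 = 4*a^3 + 48*a^2 + 45*a + y^2*(-10*a - 110) + y*(6*a^2 + 69*a + 33) + 11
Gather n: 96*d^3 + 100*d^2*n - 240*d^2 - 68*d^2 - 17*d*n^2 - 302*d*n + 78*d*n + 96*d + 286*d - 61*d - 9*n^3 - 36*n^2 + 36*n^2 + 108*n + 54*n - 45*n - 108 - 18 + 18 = 96*d^3 - 308*d^2 - 17*d*n^2 + 321*d - 9*n^3 + n*(100*d^2 - 224*d + 117) - 108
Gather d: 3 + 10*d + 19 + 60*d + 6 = 70*d + 28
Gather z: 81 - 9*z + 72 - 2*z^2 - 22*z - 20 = -2*z^2 - 31*z + 133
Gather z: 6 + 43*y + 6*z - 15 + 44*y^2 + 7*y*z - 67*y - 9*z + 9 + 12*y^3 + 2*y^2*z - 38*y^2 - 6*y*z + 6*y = 12*y^3 + 6*y^2 - 18*y + z*(2*y^2 + y - 3)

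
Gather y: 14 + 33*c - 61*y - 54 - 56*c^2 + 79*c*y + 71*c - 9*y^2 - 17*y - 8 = -56*c^2 + 104*c - 9*y^2 + y*(79*c - 78) - 48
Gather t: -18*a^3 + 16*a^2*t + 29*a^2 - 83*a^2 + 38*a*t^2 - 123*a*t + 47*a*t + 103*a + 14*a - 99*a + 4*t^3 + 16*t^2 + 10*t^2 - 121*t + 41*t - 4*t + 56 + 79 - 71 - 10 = -18*a^3 - 54*a^2 + 18*a + 4*t^3 + t^2*(38*a + 26) + t*(16*a^2 - 76*a - 84) + 54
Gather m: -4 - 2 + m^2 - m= m^2 - m - 6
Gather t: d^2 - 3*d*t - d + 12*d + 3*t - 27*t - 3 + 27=d^2 + 11*d + t*(-3*d - 24) + 24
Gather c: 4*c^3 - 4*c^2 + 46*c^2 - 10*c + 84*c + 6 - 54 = 4*c^3 + 42*c^2 + 74*c - 48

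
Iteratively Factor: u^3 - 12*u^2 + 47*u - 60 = (u - 5)*(u^2 - 7*u + 12) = (u - 5)*(u - 4)*(u - 3)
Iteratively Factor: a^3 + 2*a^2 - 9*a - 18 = (a + 2)*(a^2 - 9) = (a - 3)*(a + 2)*(a + 3)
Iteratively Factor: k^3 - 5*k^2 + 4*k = (k - 4)*(k^2 - k) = k*(k - 4)*(k - 1)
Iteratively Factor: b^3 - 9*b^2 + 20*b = (b)*(b^2 - 9*b + 20) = b*(b - 4)*(b - 5)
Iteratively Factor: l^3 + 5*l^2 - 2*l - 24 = (l - 2)*(l^2 + 7*l + 12) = (l - 2)*(l + 3)*(l + 4)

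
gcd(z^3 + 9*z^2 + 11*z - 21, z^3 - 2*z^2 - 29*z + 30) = z - 1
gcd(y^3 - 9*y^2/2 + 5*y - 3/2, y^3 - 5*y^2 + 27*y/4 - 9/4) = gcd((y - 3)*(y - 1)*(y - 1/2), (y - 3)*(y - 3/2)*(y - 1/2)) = y^2 - 7*y/2 + 3/2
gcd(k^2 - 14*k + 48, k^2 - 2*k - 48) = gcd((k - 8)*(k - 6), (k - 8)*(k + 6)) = k - 8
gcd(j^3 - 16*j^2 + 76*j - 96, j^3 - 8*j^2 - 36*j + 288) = j^2 - 14*j + 48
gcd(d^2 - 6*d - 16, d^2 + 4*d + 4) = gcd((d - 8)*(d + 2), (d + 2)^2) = d + 2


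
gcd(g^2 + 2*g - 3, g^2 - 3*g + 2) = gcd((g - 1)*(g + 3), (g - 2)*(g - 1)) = g - 1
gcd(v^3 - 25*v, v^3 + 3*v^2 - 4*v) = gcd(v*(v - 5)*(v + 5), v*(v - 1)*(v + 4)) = v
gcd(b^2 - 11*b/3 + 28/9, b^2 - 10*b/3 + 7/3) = b - 7/3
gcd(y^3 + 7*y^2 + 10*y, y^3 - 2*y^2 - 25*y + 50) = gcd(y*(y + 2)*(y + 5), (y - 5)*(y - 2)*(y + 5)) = y + 5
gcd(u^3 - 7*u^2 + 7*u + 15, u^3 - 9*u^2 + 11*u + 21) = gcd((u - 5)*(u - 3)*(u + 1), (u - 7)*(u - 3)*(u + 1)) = u^2 - 2*u - 3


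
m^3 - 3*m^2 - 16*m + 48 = (m - 4)*(m - 3)*(m + 4)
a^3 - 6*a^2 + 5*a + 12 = (a - 4)*(a - 3)*(a + 1)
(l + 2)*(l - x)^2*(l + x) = l^4 - l^3*x + 2*l^3 - l^2*x^2 - 2*l^2*x + l*x^3 - 2*l*x^2 + 2*x^3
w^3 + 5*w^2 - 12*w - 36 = (w - 3)*(w + 2)*(w + 6)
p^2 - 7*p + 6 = (p - 6)*(p - 1)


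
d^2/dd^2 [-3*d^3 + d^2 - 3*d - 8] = 2 - 18*d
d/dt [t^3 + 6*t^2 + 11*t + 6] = 3*t^2 + 12*t + 11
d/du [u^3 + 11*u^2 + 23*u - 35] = 3*u^2 + 22*u + 23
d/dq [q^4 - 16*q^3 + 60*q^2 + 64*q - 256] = 4*q^3 - 48*q^2 + 120*q + 64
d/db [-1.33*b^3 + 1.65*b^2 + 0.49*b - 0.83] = -3.99*b^2 + 3.3*b + 0.49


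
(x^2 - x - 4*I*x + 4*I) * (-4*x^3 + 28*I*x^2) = -4*x^5 + 4*x^4 + 44*I*x^4 + 112*x^3 - 44*I*x^3 - 112*x^2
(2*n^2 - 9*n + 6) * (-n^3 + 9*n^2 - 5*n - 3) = -2*n^5 + 27*n^4 - 97*n^3 + 93*n^2 - 3*n - 18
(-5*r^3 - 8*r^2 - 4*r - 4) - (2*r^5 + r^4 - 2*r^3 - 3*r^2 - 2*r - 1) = -2*r^5 - r^4 - 3*r^3 - 5*r^2 - 2*r - 3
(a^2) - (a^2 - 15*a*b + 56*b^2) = 15*a*b - 56*b^2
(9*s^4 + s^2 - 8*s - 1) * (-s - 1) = -9*s^5 - 9*s^4 - s^3 + 7*s^2 + 9*s + 1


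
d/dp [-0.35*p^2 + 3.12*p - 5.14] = 3.12 - 0.7*p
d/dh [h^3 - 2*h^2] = h*(3*h - 4)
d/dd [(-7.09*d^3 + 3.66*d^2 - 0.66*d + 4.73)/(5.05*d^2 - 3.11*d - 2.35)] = (-35.8045*d^4 + 44.0998*d^3 + 41.9349*d^2 - 64.975*d + 16.2613)/(25.5025*d^4 - 31.411*d^3 - 14.0629*d^2 + 14.617*d + 5.5225)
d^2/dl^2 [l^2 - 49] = 2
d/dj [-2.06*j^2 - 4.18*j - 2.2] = -4.12*j - 4.18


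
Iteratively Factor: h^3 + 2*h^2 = (h + 2)*(h^2) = h*(h + 2)*(h)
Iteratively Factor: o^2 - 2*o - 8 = (o + 2)*(o - 4)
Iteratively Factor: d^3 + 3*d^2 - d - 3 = (d + 1)*(d^2 + 2*d - 3) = (d - 1)*(d + 1)*(d + 3)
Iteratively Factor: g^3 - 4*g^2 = (g - 4)*(g^2) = g*(g - 4)*(g)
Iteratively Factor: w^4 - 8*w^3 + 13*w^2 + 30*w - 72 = (w + 2)*(w^3 - 10*w^2 + 33*w - 36) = (w - 3)*(w + 2)*(w^2 - 7*w + 12) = (w - 4)*(w - 3)*(w + 2)*(w - 3)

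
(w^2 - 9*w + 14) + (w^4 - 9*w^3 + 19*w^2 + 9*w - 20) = w^4 - 9*w^3 + 20*w^2 - 6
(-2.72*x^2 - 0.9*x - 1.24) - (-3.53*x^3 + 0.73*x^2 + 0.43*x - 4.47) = 3.53*x^3 - 3.45*x^2 - 1.33*x + 3.23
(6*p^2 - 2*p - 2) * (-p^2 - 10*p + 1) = -6*p^4 - 58*p^3 + 28*p^2 + 18*p - 2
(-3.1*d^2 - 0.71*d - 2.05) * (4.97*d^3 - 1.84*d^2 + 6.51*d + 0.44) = -15.407*d^5 + 2.1753*d^4 - 29.0631*d^3 - 2.2141*d^2 - 13.6579*d - 0.902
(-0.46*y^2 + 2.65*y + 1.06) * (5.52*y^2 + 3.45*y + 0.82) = -2.5392*y^4 + 13.041*y^3 + 14.6165*y^2 + 5.83*y + 0.8692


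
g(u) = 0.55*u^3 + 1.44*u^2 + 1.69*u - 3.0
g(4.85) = 101.82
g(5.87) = 167.78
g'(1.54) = 10.04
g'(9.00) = 161.26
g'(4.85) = 54.47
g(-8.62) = -262.85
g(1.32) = 3.00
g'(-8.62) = 99.47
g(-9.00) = -302.52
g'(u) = 1.65*u^2 + 2.88*u + 1.69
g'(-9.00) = 109.42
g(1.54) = 5.03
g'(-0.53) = 0.63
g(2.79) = 24.87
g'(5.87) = 75.45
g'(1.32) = 8.37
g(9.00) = 529.80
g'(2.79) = 22.57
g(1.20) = 2.05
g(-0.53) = -3.57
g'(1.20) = 7.52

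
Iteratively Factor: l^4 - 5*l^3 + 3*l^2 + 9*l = (l)*(l^3 - 5*l^2 + 3*l + 9) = l*(l - 3)*(l^2 - 2*l - 3) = l*(l - 3)^2*(l + 1)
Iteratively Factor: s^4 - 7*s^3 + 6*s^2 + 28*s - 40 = (s - 5)*(s^3 - 2*s^2 - 4*s + 8) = (s - 5)*(s + 2)*(s^2 - 4*s + 4) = (s - 5)*(s - 2)*(s + 2)*(s - 2)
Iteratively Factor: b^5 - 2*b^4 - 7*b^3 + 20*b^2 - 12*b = (b - 1)*(b^4 - b^3 - 8*b^2 + 12*b) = b*(b - 1)*(b^3 - b^2 - 8*b + 12) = b*(b - 2)*(b - 1)*(b^2 + b - 6) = b*(b - 2)*(b - 1)*(b + 3)*(b - 2)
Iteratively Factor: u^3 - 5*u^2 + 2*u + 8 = (u - 4)*(u^2 - u - 2) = (u - 4)*(u + 1)*(u - 2)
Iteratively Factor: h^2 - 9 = (h - 3)*(h + 3)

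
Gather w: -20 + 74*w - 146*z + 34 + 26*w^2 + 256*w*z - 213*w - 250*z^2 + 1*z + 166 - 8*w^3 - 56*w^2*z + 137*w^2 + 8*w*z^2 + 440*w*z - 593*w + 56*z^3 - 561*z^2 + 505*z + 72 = -8*w^3 + w^2*(163 - 56*z) + w*(8*z^2 + 696*z - 732) + 56*z^3 - 811*z^2 + 360*z + 252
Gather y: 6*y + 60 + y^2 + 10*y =y^2 + 16*y + 60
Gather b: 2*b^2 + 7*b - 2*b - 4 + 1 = 2*b^2 + 5*b - 3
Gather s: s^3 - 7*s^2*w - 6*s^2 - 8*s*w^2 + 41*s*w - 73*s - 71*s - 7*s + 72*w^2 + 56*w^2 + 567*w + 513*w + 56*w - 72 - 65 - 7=s^3 + s^2*(-7*w - 6) + s*(-8*w^2 + 41*w - 151) + 128*w^2 + 1136*w - 144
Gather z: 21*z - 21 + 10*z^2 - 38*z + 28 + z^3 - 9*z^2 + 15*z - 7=z^3 + z^2 - 2*z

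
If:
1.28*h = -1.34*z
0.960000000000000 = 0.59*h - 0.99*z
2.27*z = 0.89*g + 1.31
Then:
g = -2.99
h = 0.63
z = -0.60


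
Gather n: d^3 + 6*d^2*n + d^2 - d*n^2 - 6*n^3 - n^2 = d^3 + 6*d^2*n + d^2 - 6*n^3 + n^2*(-d - 1)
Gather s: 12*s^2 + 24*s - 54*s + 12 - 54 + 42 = 12*s^2 - 30*s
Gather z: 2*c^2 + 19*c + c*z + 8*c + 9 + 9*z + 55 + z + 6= 2*c^2 + 27*c + z*(c + 10) + 70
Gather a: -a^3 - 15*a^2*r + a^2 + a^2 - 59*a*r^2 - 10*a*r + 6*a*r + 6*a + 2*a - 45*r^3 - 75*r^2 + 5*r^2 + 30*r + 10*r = -a^3 + a^2*(2 - 15*r) + a*(-59*r^2 - 4*r + 8) - 45*r^3 - 70*r^2 + 40*r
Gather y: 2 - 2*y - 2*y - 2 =-4*y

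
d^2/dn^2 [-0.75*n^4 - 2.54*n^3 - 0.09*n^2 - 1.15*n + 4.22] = -9.0*n^2 - 15.24*n - 0.18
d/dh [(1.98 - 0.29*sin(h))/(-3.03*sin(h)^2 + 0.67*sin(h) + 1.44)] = (-0.8787*sin(h)^2 + 11.9988*sin(h) - 1.7442)*cos(h)/(9.1809*sin(h)^4 - 4.0602*sin(h)^3 - 8.2775*sin(h)^2 + 1.9296*sin(h) + 2.0736)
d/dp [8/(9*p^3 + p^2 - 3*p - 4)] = 8*(-27*p^2 - 2*p + 3)/(9*p^3 + p^2 - 3*p - 4)^2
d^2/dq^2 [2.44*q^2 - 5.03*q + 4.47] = 4.88000000000000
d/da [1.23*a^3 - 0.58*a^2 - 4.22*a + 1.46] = 3.69*a^2 - 1.16*a - 4.22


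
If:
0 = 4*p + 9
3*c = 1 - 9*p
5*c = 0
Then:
No Solution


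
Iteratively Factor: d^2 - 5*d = (d - 5)*(d)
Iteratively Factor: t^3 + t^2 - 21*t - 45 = (t - 5)*(t^2 + 6*t + 9) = (t - 5)*(t + 3)*(t + 3)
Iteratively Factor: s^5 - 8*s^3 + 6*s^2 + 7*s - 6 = (s + 1)*(s^4 - s^3 - 7*s^2 + 13*s - 6) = (s - 1)*(s + 1)*(s^3 - 7*s + 6) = (s - 1)*(s + 1)*(s + 3)*(s^2 - 3*s + 2) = (s - 1)^2*(s + 1)*(s + 3)*(s - 2)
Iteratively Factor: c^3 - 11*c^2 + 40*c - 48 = (c - 4)*(c^2 - 7*c + 12) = (c - 4)^2*(c - 3)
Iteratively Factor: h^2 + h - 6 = (h - 2)*(h + 3)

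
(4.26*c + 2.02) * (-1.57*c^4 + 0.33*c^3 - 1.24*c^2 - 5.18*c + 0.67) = -6.6882*c^5 - 1.7656*c^4 - 4.6158*c^3 - 24.5716*c^2 - 7.6094*c + 1.3534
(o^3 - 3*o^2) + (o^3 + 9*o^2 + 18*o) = 2*o^3 + 6*o^2 + 18*o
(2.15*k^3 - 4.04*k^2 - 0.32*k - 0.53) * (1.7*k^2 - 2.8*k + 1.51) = 3.655*k^5 - 12.888*k^4 + 14.0145*k^3 - 6.1054*k^2 + 1.0008*k - 0.8003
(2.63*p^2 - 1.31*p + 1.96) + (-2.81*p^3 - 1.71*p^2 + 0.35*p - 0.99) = -2.81*p^3 + 0.92*p^2 - 0.96*p + 0.97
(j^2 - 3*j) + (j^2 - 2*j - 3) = 2*j^2 - 5*j - 3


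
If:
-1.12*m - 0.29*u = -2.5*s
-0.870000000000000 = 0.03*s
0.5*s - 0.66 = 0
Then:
No Solution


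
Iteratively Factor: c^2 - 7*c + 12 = (c - 4)*(c - 3)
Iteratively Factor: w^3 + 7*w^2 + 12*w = (w)*(w^2 + 7*w + 12) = w*(w + 4)*(w + 3)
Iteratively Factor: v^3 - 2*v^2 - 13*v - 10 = (v + 2)*(v^2 - 4*v - 5) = (v + 1)*(v + 2)*(v - 5)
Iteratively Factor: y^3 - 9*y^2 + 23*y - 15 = (y - 3)*(y^2 - 6*y + 5) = (y - 3)*(y - 1)*(y - 5)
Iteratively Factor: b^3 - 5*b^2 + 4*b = (b - 1)*(b^2 - 4*b) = (b - 4)*(b - 1)*(b)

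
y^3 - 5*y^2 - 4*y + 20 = (y - 5)*(y - 2)*(y + 2)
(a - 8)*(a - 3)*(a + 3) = a^3 - 8*a^2 - 9*a + 72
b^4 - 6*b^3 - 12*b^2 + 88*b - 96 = (b - 6)*(b - 2)^2*(b + 4)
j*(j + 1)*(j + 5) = j^3 + 6*j^2 + 5*j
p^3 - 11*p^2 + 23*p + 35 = (p - 7)*(p - 5)*(p + 1)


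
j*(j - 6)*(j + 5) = j^3 - j^2 - 30*j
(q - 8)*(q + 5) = q^2 - 3*q - 40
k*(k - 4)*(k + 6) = k^3 + 2*k^2 - 24*k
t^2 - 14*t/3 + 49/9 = (t - 7/3)^2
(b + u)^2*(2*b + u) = 2*b^3 + 5*b^2*u + 4*b*u^2 + u^3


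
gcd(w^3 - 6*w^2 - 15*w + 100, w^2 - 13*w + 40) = w - 5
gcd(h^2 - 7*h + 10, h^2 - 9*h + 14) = h - 2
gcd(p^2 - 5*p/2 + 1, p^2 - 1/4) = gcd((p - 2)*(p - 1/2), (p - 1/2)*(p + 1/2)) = p - 1/2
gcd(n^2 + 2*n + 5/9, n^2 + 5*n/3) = n + 5/3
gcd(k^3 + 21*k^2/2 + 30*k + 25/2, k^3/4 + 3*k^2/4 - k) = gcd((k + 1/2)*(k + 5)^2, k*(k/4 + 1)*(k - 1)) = 1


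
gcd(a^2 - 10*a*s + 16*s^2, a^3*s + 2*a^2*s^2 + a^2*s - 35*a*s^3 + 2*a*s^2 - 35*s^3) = 1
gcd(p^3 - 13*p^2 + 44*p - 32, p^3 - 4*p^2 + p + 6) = 1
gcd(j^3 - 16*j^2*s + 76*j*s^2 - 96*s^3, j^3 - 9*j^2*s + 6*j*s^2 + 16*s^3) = j^2 - 10*j*s + 16*s^2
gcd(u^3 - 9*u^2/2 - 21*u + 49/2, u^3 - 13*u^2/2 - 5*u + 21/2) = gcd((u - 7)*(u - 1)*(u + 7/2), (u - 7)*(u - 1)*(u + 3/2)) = u^2 - 8*u + 7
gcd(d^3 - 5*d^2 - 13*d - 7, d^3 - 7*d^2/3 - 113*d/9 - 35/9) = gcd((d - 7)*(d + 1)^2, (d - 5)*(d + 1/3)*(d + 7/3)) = 1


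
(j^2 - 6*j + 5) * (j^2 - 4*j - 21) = j^4 - 10*j^3 + 8*j^2 + 106*j - 105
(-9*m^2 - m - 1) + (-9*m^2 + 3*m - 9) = -18*m^2 + 2*m - 10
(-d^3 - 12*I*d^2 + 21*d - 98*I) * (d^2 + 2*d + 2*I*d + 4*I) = -d^5 - 2*d^4 - 14*I*d^4 + 45*d^3 - 28*I*d^3 + 90*d^2 - 56*I*d^2 + 196*d - 112*I*d + 392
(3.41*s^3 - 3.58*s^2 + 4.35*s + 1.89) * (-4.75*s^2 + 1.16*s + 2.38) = -16.1975*s^5 + 20.9606*s^4 - 16.6995*s^3 - 12.4519*s^2 + 12.5454*s + 4.4982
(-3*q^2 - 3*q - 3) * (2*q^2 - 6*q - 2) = -6*q^4 + 12*q^3 + 18*q^2 + 24*q + 6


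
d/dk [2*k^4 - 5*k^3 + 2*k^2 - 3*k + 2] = 8*k^3 - 15*k^2 + 4*k - 3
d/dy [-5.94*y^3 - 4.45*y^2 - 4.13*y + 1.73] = -17.82*y^2 - 8.9*y - 4.13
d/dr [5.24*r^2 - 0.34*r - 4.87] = 10.48*r - 0.34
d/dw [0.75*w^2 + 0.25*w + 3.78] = 1.5*w + 0.25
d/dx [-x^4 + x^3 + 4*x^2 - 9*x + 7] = -4*x^3 + 3*x^2 + 8*x - 9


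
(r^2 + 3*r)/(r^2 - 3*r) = (r + 3)/(r - 3)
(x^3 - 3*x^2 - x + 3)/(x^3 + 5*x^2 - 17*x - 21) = (x - 1)/(x + 7)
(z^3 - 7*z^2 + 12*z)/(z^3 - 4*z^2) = (z - 3)/z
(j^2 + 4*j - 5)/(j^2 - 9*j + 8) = (j + 5)/(j - 8)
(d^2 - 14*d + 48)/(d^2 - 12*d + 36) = (d - 8)/(d - 6)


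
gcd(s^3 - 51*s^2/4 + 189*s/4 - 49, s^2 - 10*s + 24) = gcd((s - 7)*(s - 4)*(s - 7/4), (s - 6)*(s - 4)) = s - 4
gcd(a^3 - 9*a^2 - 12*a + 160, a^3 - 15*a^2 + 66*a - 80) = a^2 - 13*a + 40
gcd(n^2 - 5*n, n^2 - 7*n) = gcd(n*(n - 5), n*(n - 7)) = n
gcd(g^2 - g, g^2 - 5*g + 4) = g - 1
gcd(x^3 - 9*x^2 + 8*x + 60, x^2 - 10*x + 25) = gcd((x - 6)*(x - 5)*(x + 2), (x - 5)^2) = x - 5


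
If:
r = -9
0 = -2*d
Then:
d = 0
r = -9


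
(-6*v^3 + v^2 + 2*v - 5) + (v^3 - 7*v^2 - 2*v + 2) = -5*v^3 - 6*v^2 - 3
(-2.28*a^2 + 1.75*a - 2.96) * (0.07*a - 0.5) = -0.1596*a^3 + 1.2625*a^2 - 1.0822*a + 1.48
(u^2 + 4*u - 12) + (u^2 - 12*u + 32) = 2*u^2 - 8*u + 20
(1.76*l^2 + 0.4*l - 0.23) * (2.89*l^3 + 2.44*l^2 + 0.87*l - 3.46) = 5.0864*l^5 + 5.4504*l^4 + 1.8425*l^3 - 6.3028*l^2 - 1.5841*l + 0.7958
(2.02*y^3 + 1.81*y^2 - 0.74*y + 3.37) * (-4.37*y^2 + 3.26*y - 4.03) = -8.8274*y^5 - 1.3245*y^4 + 0.993799999999999*y^3 - 24.4336*y^2 + 13.9684*y - 13.5811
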